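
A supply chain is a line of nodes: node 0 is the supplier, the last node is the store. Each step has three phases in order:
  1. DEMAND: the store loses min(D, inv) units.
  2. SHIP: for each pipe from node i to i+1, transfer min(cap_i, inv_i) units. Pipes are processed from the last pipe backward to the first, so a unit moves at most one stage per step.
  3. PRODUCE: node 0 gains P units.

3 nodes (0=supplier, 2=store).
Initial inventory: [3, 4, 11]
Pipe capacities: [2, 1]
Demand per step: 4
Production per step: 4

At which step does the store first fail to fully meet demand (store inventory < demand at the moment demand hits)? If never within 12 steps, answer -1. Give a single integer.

Step 1: demand=4,sold=4 ship[1->2]=1 ship[0->1]=2 prod=4 -> [5 5 8]
Step 2: demand=4,sold=4 ship[1->2]=1 ship[0->1]=2 prod=4 -> [7 6 5]
Step 3: demand=4,sold=4 ship[1->2]=1 ship[0->1]=2 prod=4 -> [9 7 2]
Step 4: demand=4,sold=2 ship[1->2]=1 ship[0->1]=2 prod=4 -> [11 8 1]
Step 5: demand=4,sold=1 ship[1->2]=1 ship[0->1]=2 prod=4 -> [13 9 1]
Step 6: demand=4,sold=1 ship[1->2]=1 ship[0->1]=2 prod=4 -> [15 10 1]
Step 7: demand=4,sold=1 ship[1->2]=1 ship[0->1]=2 prod=4 -> [17 11 1]
Step 8: demand=4,sold=1 ship[1->2]=1 ship[0->1]=2 prod=4 -> [19 12 1]
Step 9: demand=4,sold=1 ship[1->2]=1 ship[0->1]=2 prod=4 -> [21 13 1]
Step 10: demand=4,sold=1 ship[1->2]=1 ship[0->1]=2 prod=4 -> [23 14 1]
Step 11: demand=4,sold=1 ship[1->2]=1 ship[0->1]=2 prod=4 -> [25 15 1]
Step 12: demand=4,sold=1 ship[1->2]=1 ship[0->1]=2 prod=4 -> [27 16 1]
First stockout at step 4

4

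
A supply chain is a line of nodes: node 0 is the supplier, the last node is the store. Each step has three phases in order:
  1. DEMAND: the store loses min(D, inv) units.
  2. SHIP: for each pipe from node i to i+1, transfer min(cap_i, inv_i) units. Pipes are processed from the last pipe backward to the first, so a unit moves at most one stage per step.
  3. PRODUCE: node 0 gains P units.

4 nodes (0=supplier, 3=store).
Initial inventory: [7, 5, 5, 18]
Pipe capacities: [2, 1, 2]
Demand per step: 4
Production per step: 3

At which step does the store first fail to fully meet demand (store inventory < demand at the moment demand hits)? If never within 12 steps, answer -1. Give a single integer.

Step 1: demand=4,sold=4 ship[2->3]=2 ship[1->2]=1 ship[0->1]=2 prod=3 -> [8 6 4 16]
Step 2: demand=4,sold=4 ship[2->3]=2 ship[1->2]=1 ship[0->1]=2 prod=3 -> [9 7 3 14]
Step 3: demand=4,sold=4 ship[2->3]=2 ship[1->2]=1 ship[0->1]=2 prod=3 -> [10 8 2 12]
Step 4: demand=4,sold=4 ship[2->3]=2 ship[1->2]=1 ship[0->1]=2 prod=3 -> [11 9 1 10]
Step 5: demand=4,sold=4 ship[2->3]=1 ship[1->2]=1 ship[0->1]=2 prod=3 -> [12 10 1 7]
Step 6: demand=4,sold=4 ship[2->3]=1 ship[1->2]=1 ship[0->1]=2 prod=3 -> [13 11 1 4]
Step 7: demand=4,sold=4 ship[2->3]=1 ship[1->2]=1 ship[0->1]=2 prod=3 -> [14 12 1 1]
Step 8: demand=4,sold=1 ship[2->3]=1 ship[1->2]=1 ship[0->1]=2 prod=3 -> [15 13 1 1]
Step 9: demand=4,sold=1 ship[2->3]=1 ship[1->2]=1 ship[0->1]=2 prod=3 -> [16 14 1 1]
Step 10: demand=4,sold=1 ship[2->3]=1 ship[1->2]=1 ship[0->1]=2 prod=3 -> [17 15 1 1]
Step 11: demand=4,sold=1 ship[2->3]=1 ship[1->2]=1 ship[0->1]=2 prod=3 -> [18 16 1 1]
Step 12: demand=4,sold=1 ship[2->3]=1 ship[1->2]=1 ship[0->1]=2 prod=3 -> [19 17 1 1]
First stockout at step 8

8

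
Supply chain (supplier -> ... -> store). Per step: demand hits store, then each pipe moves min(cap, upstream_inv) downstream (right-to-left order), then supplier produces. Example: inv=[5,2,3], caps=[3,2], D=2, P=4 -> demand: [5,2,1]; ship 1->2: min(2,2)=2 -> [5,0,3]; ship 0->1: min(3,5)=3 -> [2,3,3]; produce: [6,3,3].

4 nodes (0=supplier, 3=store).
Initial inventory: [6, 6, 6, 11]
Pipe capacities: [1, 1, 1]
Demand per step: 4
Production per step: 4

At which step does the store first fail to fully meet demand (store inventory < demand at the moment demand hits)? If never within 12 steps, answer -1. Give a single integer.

Step 1: demand=4,sold=4 ship[2->3]=1 ship[1->2]=1 ship[0->1]=1 prod=4 -> [9 6 6 8]
Step 2: demand=4,sold=4 ship[2->3]=1 ship[1->2]=1 ship[0->1]=1 prod=4 -> [12 6 6 5]
Step 3: demand=4,sold=4 ship[2->3]=1 ship[1->2]=1 ship[0->1]=1 prod=4 -> [15 6 6 2]
Step 4: demand=4,sold=2 ship[2->3]=1 ship[1->2]=1 ship[0->1]=1 prod=4 -> [18 6 6 1]
Step 5: demand=4,sold=1 ship[2->3]=1 ship[1->2]=1 ship[0->1]=1 prod=4 -> [21 6 6 1]
Step 6: demand=4,sold=1 ship[2->3]=1 ship[1->2]=1 ship[0->1]=1 prod=4 -> [24 6 6 1]
Step 7: demand=4,sold=1 ship[2->3]=1 ship[1->2]=1 ship[0->1]=1 prod=4 -> [27 6 6 1]
Step 8: demand=4,sold=1 ship[2->3]=1 ship[1->2]=1 ship[0->1]=1 prod=4 -> [30 6 6 1]
Step 9: demand=4,sold=1 ship[2->3]=1 ship[1->2]=1 ship[0->1]=1 prod=4 -> [33 6 6 1]
Step 10: demand=4,sold=1 ship[2->3]=1 ship[1->2]=1 ship[0->1]=1 prod=4 -> [36 6 6 1]
Step 11: demand=4,sold=1 ship[2->3]=1 ship[1->2]=1 ship[0->1]=1 prod=4 -> [39 6 6 1]
Step 12: demand=4,sold=1 ship[2->3]=1 ship[1->2]=1 ship[0->1]=1 prod=4 -> [42 6 6 1]
First stockout at step 4

4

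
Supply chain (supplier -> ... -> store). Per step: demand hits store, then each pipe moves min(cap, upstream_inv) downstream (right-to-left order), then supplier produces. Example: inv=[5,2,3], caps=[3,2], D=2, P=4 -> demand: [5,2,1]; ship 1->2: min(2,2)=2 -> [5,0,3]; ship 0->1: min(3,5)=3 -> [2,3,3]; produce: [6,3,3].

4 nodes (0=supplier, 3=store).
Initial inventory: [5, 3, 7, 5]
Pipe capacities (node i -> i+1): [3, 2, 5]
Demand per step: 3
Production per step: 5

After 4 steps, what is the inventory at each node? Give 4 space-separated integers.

Step 1: demand=3,sold=3 ship[2->3]=5 ship[1->2]=2 ship[0->1]=3 prod=5 -> inv=[7 4 4 7]
Step 2: demand=3,sold=3 ship[2->3]=4 ship[1->2]=2 ship[0->1]=3 prod=5 -> inv=[9 5 2 8]
Step 3: demand=3,sold=3 ship[2->3]=2 ship[1->2]=2 ship[0->1]=3 prod=5 -> inv=[11 6 2 7]
Step 4: demand=3,sold=3 ship[2->3]=2 ship[1->2]=2 ship[0->1]=3 prod=5 -> inv=[13 7 2 6]

13 7 2 6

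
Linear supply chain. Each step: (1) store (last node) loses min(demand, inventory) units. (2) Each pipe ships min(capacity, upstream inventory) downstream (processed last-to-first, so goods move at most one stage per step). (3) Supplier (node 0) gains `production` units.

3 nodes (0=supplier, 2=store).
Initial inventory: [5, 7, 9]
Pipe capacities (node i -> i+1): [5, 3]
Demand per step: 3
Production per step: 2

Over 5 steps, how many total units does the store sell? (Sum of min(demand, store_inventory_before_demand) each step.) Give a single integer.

Step 1: sold=3 (running total=3) -> [2 9 9]
Step 2: sold=3 (running total=6) -> [2 8 9]
Step 3: sold=3 (running total=9) -> [2 7 9]
Step 4: sold=3 (running total=12) -> [2 6 9]
Step 5: sold=3 (running total=15) -> [2 5 9]

Answer: 15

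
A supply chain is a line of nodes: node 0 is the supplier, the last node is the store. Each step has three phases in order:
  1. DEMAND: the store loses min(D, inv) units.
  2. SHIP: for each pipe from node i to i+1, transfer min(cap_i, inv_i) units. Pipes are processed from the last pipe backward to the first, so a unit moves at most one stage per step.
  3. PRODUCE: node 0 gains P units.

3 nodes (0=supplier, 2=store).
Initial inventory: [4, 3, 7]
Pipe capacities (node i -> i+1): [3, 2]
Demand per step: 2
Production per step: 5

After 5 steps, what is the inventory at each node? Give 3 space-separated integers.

Step 1: demand=2,sold=2 ship[1->2]=2 ship[0->1]=3 prod=5 -> inv=[6 4 7]
Step 2: demand=2,sold=2 ship[1->2]=2 ship[0->1]=3 prod=5 -> inv=[8 5 7]
Step 3: demand=2,sold=2 ship[1->2]=2 ship[0->1]=3 prod=5 -> inv=[10 6 7]
Step 4: demand=2,sold=2 ship[1->2]=2 ship[0->1]=3 prod=5 -> inv=[12 7 7]
Step 5: demand=2,sold=2 ship[1->2]=2 ship[0->1]=3 prod=5 -> inv=[14 8 7]

14 8 7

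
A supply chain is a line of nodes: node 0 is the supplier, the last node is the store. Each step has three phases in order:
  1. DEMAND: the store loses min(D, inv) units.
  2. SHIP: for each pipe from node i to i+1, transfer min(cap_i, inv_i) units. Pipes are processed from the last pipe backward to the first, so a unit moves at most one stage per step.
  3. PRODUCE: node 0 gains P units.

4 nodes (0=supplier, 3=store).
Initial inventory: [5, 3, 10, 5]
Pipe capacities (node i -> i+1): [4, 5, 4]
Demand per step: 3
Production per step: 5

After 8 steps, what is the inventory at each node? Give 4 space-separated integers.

Step 1: demand=3,sold=3 ship[2->3]=4 ship[1->2]=3 ship[0->1]=4 prod=5 -> inv=[6 4 9 6]
Step 2: demand=3,sold=3 ship[2->3]=4 ship[1->2]=4 ship[0->1]=4 prod=5 -> inv=[7 4 9 7]
Step 3: demand=3,sold=3 ship[2->3]=4 ship[1->2]=4 ship[0->1]=4 prod=5 -> inv=[8 4 9 8]
Step 4: demand=3,sold=3 ship[2->3]=4 ship[1->2]=4 ship[0->1]=4 prod=5 -> inv=[9 4 9 9]
Step 5: demand=3,sold=3 ship[2->3]=4 ship[1->2]=4 ship[0->1]=4 prod=5 -> inv=[10 4 9 10]
Step 6: demand=3,sold=3 ship[2->3]=4 ship[1->2]=4 ship[0->1]=4 prod=5 -> inv=[11 4 9 11]
Step 7: demand=3,sold=3 ship[2->3]=4 ship[1->2]=4 ship[0->1]=4 prod=5 -> inv=[12 4 9 12]
Step 8: demand=3,sold=3 ship[2->3]=4 ship[1->2]=4 ship[0->1]=4 prod=5 -> inv=[13 4 9 13]

13 4 9 13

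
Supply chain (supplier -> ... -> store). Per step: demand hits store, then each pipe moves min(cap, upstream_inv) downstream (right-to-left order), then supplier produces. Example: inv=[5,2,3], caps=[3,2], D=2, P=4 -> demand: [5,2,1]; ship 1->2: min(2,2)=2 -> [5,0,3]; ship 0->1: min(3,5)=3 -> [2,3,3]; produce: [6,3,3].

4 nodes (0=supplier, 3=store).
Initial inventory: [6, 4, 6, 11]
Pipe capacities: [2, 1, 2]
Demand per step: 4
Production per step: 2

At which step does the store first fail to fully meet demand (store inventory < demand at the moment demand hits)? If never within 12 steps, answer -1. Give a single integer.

Step 1: demand=4,sold=4 ship[2->3]=2 ship[1->2]=1 ship[0->1]=2 prod=2 -> [6 5 5 9]
Step 2: demand=4,sold=4 ship[2->3]=2 ship[1->2]=1 ship[0->1]=2 prod=2 -> [6 6 4 7]
Step 3: demand=4,sold=4 ship[2->3]=2 ship[1->2]=1 ship[0->1]=2 prod=2 -> [6 7 3 5]
Step 4: demand=4,sold=4 ship[2->3]=2 ship[1->2]=1 ship[0->1]=2 prod=2 -> [6 8 2 3]
Step 5: demand=4,sold=3 ship[2->3]=2 ship[1->2]=1 ship[0->1]=2 prod=2 -> [6 9 1 2]
Step 6: demand=4,sold=2 ship[2->3]=1 ship[1->2]=1 ship[0->1]=2 prod=2 -> [6 10 1 1]
Step 7: demand=4,sold=1 ship[2->3]=1 ship[1->2]=1 ship[0->1]=2 prod=2 -> [6 11 1 1]
Step 8: demand=4,sold=1 ship[2->3]=1 ship[1->2]=1 ship[0->1]=2 prod=2 -> [6 12 1 1]
Step 9: demand=4,sold=1 ship[2->3]=1 ship[1->2]=1 ship[0->1]=2 prod=2 -> [6 13 1 1]
Step 10: demand=4,sold=1 ship[2->3]=1 ship[1->2]=1 ship[0->1]=2 prod=2 -> [6 14 1 1]
Step 11: demand=4,sold=1 ship[2->3]=1 ship[1->2]=1 ship[0->1]=2 prod=2 -> [6 15 1 1]
Step 12: demand=4,sold=1 ship[2->3]=1 ship[1->2]=1 ship[0->1]=2 prod=2 -> [6 16 1 1]
First stockout at step 5

5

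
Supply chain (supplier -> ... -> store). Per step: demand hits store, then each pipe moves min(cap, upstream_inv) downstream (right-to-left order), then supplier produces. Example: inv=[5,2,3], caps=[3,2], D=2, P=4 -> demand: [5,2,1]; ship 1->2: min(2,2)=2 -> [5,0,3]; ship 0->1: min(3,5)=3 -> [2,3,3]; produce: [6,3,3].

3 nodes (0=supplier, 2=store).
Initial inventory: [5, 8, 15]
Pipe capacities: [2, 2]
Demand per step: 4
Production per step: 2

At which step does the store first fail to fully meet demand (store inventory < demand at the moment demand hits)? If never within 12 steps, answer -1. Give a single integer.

Step 1: demand=4,sold=4 ship[1->2]=2 ship[0->1]=2 prod=2 -> [5 8 13]
Step 2: demand=4,sold=4 ship[1->2]=2 ship[0->1]=2 prod=2 -> [5 8 11]
Step 3: demand=4,sold=4 ship[1->2]=2 ship[0->1]=2 prod=2 -> [5 8 9]
Step 4: demand=4,sold=4 ship[1->2]=2 ship[0->1]=2 prod=2 -> [5 8 7]
Step 5: demand=4,sold=4 ship[1->2]=2 ship[0->1]=2 prod=2 -> [5 8 5]
Step 6: demand=4,sold=4 ship[1->2]=2 ship[0->1]=2 prod=2 -> [5 8 3]
Step 7: demand=4,sold=3 ship[1->2]=2 ship[0->1]=2 prod=2 -> [5 8 2]
Step 8: demand=4,sold=2 ship[1->2]=2 ship[0->1]=2 prod=2 -> [5 8 2]
Step 9: demand=4,sold=2 ship[1->2]=2 ship[0->1]=2 prod=2 -> [5 8 2]
Step 10: demand=4,sold=2 ship[1->2]=2 ship[0->1]=2 prod=2 -> [5 8 2]
Step 11: demand=4,sold=2 ship[1->2]=2 ship[0->1]=2 prod=2 -> [5 8 2]
Step 12: demand=4,sold=2 ship[1->2]=2 ship[0->1]=2 prod=2 -> [5 8 2]
First stockout at step 7

7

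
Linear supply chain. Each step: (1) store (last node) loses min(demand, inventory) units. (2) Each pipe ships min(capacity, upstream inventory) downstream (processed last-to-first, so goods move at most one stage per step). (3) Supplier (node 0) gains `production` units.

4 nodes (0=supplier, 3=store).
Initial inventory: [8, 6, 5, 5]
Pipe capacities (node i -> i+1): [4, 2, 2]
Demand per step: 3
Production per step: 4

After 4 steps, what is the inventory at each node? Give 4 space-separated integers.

Step 1: demand=3,sold=3 ship[2->3]=2 ship[1->2]=2 ship[0->1]=4 prod=4 -> inv=[8 8 5 4]
Step 2: demand=3,sold=3 ship[2->3]=2 ship[1->2]=2 ship[0->1]=4 prod=4 -> inv=[8 10 5 3]
Step 3: demand=3,sold=3 ship[2->3]=2 ship[1->2]=2 ship[0->1]=4 prod=4 -> inv=[8 12 5 2]
Step 4: demand=3,sold=2 ship[2->3]=2 ship[1->2]=2 ship[0->1]=4 prod=4 -> inv=[8 14 5 2]

8 14 5 2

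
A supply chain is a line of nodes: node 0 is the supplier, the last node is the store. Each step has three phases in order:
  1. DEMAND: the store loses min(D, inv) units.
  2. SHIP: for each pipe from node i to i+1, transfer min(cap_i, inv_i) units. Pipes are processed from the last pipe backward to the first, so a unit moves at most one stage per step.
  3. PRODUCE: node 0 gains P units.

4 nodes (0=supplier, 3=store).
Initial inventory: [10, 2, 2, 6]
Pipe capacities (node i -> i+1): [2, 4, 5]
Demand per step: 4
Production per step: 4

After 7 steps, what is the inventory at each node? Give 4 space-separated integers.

Step 1: demand=4,sold=4 ship[2->3]=2 ship[1->2]=2 ship[0->1]=2 prod=4 -> inv=[12 2 2 4]
Step 2: demand=4,sold=4 ship[2->3]=2 ship[1->2]=2 ship[0->1]=2 prod=4 -> inv=[14 2 2 2]
Step 3: demand=4,sold=2 ship[2->3]=2 ship[1->2]=2 ship[0->1]=2 prod=4 -> inv=[16 2 2 2]
Step 4: demand=4,sold=2 ship[2->3]=2 ship[1->2]=2 ship[0->1]=2 prod=4 -> inv=[18 2 2 2]
Step 5: demand=4,sold=2 ship[2->3]=2 ship[1->2]=2 ship[0->1]=2 prod=4 -> inv=[20 2 2 2]
Step 6: demand=4,sold=2 ship[2->3]=2 ship[1->2]=2 ship[0->1]=2 prod=4 -> inv=[22 2 2 2]
Step 7: demand=4,sold=2 ship[2->3]=2 ship[1->2]=2 ship[0->1]=2 prod=4 -> inv=[24 2 2 2]

24 2 2 2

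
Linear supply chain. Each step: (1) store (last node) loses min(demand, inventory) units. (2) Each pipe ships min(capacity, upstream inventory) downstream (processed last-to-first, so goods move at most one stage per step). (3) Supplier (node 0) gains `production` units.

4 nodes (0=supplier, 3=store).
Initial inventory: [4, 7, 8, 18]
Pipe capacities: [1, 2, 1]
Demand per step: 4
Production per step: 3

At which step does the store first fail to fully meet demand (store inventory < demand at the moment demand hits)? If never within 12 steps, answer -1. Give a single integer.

Step 1: demand=4,sold=4 ship[2->3]=1 ship[1->2]=2 ship[0->1]=1 prod=3 -> [6 6 9 15]
Step 2: demand=4,sold=4 ship[2->3]=1 ship[1->2]=2 ship[0->1]=1 prod=3 -> [8 5 10 12]
Step 3: demand=4,sold=4 ship[2->3]=1 ship[1->2]=2 ship[0->1]=1 prod=3 -> [10 4 11 9]
Step 4: demand=4,sold=4 ship[2->3]=1 ship[1->2]=2 ship[0->1]=1 prod=3 -> [12 3 12 6]
Step 5: demand=4,sold=4 ship[2->3]=1 ship[1->2]=2 ship[0->1]=1 prod=3 -> [14 2 13 3]
Step 6: demand=4,sold=3 ship[2->3]=1 ship[1->2]=2 ship[0->1]=1 prod=3 -> [16 1 14 1]
Step 7: demand=4,sold=1 ship[2->3]=1 ship[1->2]=1 ship[0->1]=1 prod=3 -> [18 1 14 1]
Step 8: demand=4,sold=1 ship[2->3]=1 ship[1->2]=1 ship[0->1]=1 prod=3 -> [20 1 14 1]
Step 9: demand=4,sold=1 ship[2->3]=1 ship[1->2]=1 ship[0->1]=1 prod=3 -> [22 1 14 1]
Step 10: demand=4,sold=1 ship[2->3]=1 ship[1->2]=1 ship[0->1]=1 prod=3 -> [24 1 14 1]
Step 11: demand=4,sold=1 ship[2->3]=1 ship[1->2]=1 ship[0->1]=1 prod=3 -> [26 1 14 1]
Step 12: demand=4,sold=1 ship[2->3]=1 ship[1->2]=1 ship[0->1]=1 prod=3 -> [28 1 14 1]
First stockout at step 6

6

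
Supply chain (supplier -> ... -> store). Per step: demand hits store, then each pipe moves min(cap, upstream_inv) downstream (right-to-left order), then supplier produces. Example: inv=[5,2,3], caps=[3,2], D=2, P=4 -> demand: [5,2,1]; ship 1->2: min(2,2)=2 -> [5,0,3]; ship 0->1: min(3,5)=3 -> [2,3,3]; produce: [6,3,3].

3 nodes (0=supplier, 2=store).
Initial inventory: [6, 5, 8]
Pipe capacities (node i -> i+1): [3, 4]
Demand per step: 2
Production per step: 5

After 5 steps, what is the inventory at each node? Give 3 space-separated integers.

Step 1: demand=2,sold=2 ship[1->2]=4 ship[0->1]=3 prod=5 -> inv=[8 4 10]
Step 2: demand=2,sold=2 ship[1->2]=4 ship[0->1]=3 prod=5 -> inv=[10 3 12]
Step 3: demand=2,sold=2 ship[1->2]=3 ship[0->1]=3 prod=5 -> inv=[12 3 13]
Step 4: demand=2,sold=2 ship[1->2]=3 ship[0->1]=3 prod=5 -> inv=[14 3 14]
Step 5: demand=2,sold=2 ship[1->2]=3 ship[0->1]=3 prod=5 -> inv=[16 3 15]

16 3 15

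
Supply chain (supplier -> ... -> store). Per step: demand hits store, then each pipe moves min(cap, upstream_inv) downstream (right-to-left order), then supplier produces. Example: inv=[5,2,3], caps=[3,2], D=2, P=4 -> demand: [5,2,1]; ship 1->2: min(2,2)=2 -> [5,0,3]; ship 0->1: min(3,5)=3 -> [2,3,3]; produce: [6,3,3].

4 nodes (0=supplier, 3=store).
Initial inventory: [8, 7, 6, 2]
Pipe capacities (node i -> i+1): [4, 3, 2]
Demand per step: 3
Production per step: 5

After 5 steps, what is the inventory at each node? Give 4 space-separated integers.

Step 1: demand=3,sold=2 ship[2->3]=2 ship[1->2]=3 ship[0->1]=4 prod=5 -> inv=[9 8 7 2]
Step 2: demand=3,sold=2 ship[2->3]=2 ship[1->2]=3 ship[0->1]=4 prod=5 -> inv=[10 9 8 2]
Step 3: demand=3,sold=2 ship[2->3]=2 ship[1->2]=3 ship[0->1]=4 prod=5 -> inv=[11 10 9 2]
Step 4: demand=3,sold=2 ship[2->3]=2 ship[1->2]=3 ship[0->1]=4 prod=5 -> inv=[12 11 10 2]
Step 5: demand=3,sold=2 ship[2->3]=2 ship[1->2]=3 ship[0->1]=4 prod=5 -> inv=[13 12 11 2]

13 12 11 2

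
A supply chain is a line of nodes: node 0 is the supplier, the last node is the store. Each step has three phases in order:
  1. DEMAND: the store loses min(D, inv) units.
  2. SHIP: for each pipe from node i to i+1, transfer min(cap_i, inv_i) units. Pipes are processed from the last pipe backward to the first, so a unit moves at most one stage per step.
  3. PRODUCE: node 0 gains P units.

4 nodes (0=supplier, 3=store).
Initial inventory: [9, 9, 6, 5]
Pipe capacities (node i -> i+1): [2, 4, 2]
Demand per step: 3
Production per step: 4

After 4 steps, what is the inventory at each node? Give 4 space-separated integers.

Step 1: demand=3,sold=3 ship[2->3]=2 ship[1->2]=4 ship[0->1]=2 prod=4 -> inv=[11 7 8 4]
Step 2: demand=3,sold=3 ship[2->3]=2 ship[1->2]=4 ship[0->1]=2 prod=4 -> inv=[13 5 10 3]
Step 3: demand=3,sold=3 ship[2->3]=2 ship[1->2]=4 ship[0->1]=2 prod=4 -> inv=[15 3 12 2]
Step 4: demand=3,sold=2 ship[2->3]=2 ship[1->2]=3 ship[0->1]=2 prod=4 -> inv=[17 2 13 2]

17 2 13 2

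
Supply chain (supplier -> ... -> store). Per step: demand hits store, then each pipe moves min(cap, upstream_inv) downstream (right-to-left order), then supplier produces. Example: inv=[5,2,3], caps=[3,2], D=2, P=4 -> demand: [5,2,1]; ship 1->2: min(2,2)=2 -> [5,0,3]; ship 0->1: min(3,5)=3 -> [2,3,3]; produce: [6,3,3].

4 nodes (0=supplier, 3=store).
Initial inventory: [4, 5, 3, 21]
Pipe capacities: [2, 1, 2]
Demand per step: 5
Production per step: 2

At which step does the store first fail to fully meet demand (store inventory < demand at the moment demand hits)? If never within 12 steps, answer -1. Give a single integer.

Step 1: demand=5,sold=5 ship[2->3]=2 ship[1->2]=1 ship[0->1]=2 prod=2 -> [4 6 2 18]
Step 2: demand=5,sold=5 ship[2->3]=2 ship[1->2]=1 ship[0->1]=2 prod=2 -> [4 7 1 15]
Step 3: demand=5,sold=5 ship[2->3]=1 ship[1->2]=1 ship[0->1]=2 prod=2 -> [4 8 1 11]
Step 4: demand=5,sold=5 ship[2->3]=1 ship[1->2]=1 ship[0->1]=2 prod=2 -> [4 9 1 7]
Step 5: demand=5,sold=5 ship[2->3]=1 ship[1->2]=1 ship[0->1]=2 prod=2 -> [4 10 1 3]
Step 6: demand=5,sold=3 ship[2->3]=1 ship[1->2]=1 ship[0->1]=2 prod=2 -> [4 11 1 1]
Step 7: demand=5,sold=1 ship[2->3]=1 ship[1->2]=1 ship[0->1]=2 prod=2 -> [4 12 1 1]
Step 8: demand=5,sold=1 ship[2->3]=1 ship[1->2]=1 ship[0->1]=2 prod=2 -> [4 13 1 1]
Step 9: demand=5,sold=1 ship[2->3]=1 ship[1->2]=1 ship[0->1]=2 prod=2 -> [4 14 1 1]
Step 10: demand=5,sold=1 ship[2->3]=1 ship[1->2]=1 ship[0->1]=2 prod=2 -> [4 15 1 1]
Step 11: demand=5,sold=1 ship[2->3]=1 ship[1->2]=1 ship[0->1]=2 prod=2 -> [4 16 1 1]
Step 12: demand=5,sold=1 ship[2->3]=1 ship[1->2]=1 ship[0->1]=2 prod=2 -> [4 17 1 1]
First stockout at step 6

6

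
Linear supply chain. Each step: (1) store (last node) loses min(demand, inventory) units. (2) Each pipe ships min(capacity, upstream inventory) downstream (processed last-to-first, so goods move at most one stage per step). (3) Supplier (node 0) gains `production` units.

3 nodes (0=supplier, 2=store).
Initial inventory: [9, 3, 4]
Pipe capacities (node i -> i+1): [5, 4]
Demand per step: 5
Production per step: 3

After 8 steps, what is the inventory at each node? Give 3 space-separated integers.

Step 1: demand=5,sold=4 ship[1->2]=3 ship[0->1]=5 prod=3 -> inv=[7 5 3]
Step 2: demand=5,sold=3 ship[1->2]=4 ship[0->1]=5 prod=3 -> inv=[5 6 4]
Step 3: demand=5,sold=4 ship[1->2]=4 ship[0->1]=5 prod=3 -> inv=[3 7 4]
Step 4: demand=5,sold=4 ship[1->2]=4 ship[0->1]=3 prod=3 -> inv=[3 6 4]
Step 5: demand=5,sold=4 ship[1->2]=4 ship[0->1]=3 prod=3 -> inv=[3 5 4]
Step 6: demand=5,sold=4 ship[1->2]=4 ship[0->1]=3 prod=3 -> inv=[3 4 4]
Step 7: demand=5,sold=4 ship[1->2]=4 ship[0->1]=3 prod=3 -> inv=[3 3 4]
Step 8: demand=5,sold=4 ship[1->2]=3 ship[0->1]=3 prod=3 -> inv=[3 3 3]

3 3 3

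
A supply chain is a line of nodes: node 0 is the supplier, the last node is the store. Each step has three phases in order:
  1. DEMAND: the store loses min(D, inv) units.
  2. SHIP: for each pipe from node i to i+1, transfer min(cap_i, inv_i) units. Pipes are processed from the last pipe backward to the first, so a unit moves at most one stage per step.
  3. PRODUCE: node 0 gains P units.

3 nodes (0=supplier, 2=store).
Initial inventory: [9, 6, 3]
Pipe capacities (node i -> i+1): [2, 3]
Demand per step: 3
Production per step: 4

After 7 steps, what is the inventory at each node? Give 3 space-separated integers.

Step 1: demand=3,sold=3 ship[1->2]=3 ship[0->1]=2 prod=4 -> inv=[11 5 3]
Step 2: demand=3,sold=3 ship[1->2]=3 ship[0->1]=2 prod=4 -> inv=[13 4 3]
Step 3: demand=3,sold=3 ship[1->2]=3 ship[0->1]=2 prod=4 -> inv=[15 3 3]
Step 4: demand=3,sold=3 ship[1->2]=3 ship[0->1]=2 prod=4 -> inv=[17 2 3]
Step 5: demand=3,sold=3 ship[1->2]=2 ship[0->1]=2 prod=4 -> inv=[19 2 2]
Step 6: demand=3,sold=2 ship[1->2]=2 ship[0->1]=2 prod=4 -> inv=[21 2 2]
Step 7: demand=3,sold=2 ship[1->2]=2 ship[0->1]=2 prod=4 -> inv=[23 2 2]

23 2 2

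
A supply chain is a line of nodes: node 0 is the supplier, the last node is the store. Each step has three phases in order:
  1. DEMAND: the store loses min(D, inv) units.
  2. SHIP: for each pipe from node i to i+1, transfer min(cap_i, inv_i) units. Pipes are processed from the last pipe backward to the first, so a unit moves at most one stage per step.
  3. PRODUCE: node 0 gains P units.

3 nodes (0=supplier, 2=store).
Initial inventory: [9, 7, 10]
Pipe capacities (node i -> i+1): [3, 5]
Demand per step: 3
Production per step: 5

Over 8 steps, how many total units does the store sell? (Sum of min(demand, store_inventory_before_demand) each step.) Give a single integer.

Answer: 24

Derivation:
Step 1: sold=3 (running total=3) -> [11 5 12]
Step 2: sold=3 (running total=6) -> [13 3 14]
Step 3: sold=3 (running total=9) -> [15 3 14]
Step 4: sold=3 (running total=12) -> [17 3 14]
Step 5: sold=3 (running total=15) -> [19 3 14]
Step 6: sold=3 (running total=18) -> [21 3 14]
Step 7: sold=3 (running total=21) -> [23 3 14]
Step 8: sold=3 (running total=24) -> [25 3 14]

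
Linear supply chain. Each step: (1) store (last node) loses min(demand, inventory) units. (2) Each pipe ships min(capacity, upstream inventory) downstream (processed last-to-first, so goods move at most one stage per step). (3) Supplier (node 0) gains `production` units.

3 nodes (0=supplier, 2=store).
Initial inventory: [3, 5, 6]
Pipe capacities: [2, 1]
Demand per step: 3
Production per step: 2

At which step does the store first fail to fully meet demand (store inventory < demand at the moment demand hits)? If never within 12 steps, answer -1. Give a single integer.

Step 1: demand=3,sold=3 ship[1->2]=1 ship[0->1]=2 prod=2 -> [3 6 4]
Step 2: demand=3,sold=3 ship[1->2]=1 ship[0->1]=2 prod=2 -> [3 7 2]
Step 3: demand=3,sold=2 ship[1->2]=1 ship[0->1]=2 prod=2 -> [3 8 1]
Step 4: demand=3,sold=1 ship[1->2]=1 ship[0->1]=2 prod=2 -> [3 9 1]
Step 5: demand=3,sold=1 ship[1->2]=1 ship[0->1]=2 prod=2 -> [3 10 1]
Step 6: demand=3,sold=1 ship[1->2]=1 ship[0->1]=2 prod=2 -> [3 11 1]
Step 7: demand=3,sold=1 ship[1->2]=1 ship[0->1]=2 prod=2 -> [3 12 1]
Step 8: demand=3,sold=1 ship[1->2]=1 ship[0->1]=2 prod=2 -> [3 13 1]
Step 9: demand=3,sold=1 ship[1->2]=1 ship[0->1]=2 prod=2 -> [3 14 1]
Step 10: demand=3,sold=1 ship[1->2]=1 ship[0->1]=2 prod=2 -> [3 15 1]
Step 11: demand=3,sold=1 ship[1->2]=1 ship[0->1]=2 prod=2 -> [3 16 1]
Step 12: demand=3,sold=1 ship[1->2]=1 ship[0->1]=2 prod=2 -> [3 17 1]
First stockout at step 3

3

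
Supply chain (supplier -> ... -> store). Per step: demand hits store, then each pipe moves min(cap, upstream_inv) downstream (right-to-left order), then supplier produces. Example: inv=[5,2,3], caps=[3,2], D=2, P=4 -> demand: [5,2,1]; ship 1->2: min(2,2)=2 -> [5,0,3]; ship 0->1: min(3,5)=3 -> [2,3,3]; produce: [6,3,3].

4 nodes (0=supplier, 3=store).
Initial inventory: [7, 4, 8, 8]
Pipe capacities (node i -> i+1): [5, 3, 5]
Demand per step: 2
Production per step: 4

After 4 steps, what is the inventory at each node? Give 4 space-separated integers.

Step 1: demand=2,sold=2 ship[2->3]=5 ship[1->2]=3 ship[0->1]=5 prod=4 -> inv=[6 6 6 11]
Step 2: demand=2,sold=2 ship[2->3]=5 ship[1->2]=3 ship[0->1]=5 prod=4 -> inv=[5 8 4 14]
Step 3: demand=2,sold=2 ship[2->3]=4 ship[1->2]=3 ship[0->1]=5 prod=4 -> inv=[4 10 3 16]
Step 4: demand=2,sold=2 ship[2->3]=3 ship[1->2]=3 ship[0->1]=4 prod=4 -> inv=[4 11 3 17]

4 11 3 17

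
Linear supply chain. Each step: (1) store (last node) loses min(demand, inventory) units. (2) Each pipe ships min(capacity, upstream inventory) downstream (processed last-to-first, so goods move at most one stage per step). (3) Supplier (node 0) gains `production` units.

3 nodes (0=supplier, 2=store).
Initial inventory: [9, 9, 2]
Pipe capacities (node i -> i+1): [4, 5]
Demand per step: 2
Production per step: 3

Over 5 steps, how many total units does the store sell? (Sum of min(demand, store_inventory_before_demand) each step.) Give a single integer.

Step 1: sold=2 (running total=2) -> [8 8 5]
Step 2: sold=2 (running total=4) -> [7 7 8]
Step 3: sold=2 (running total=6) -> [6 6 11]
Step 4: sold=2 (running total=8) -> [5 5 14]
Step 5: sold=2 (running total=10) -> [4 4 17]

Answer: 10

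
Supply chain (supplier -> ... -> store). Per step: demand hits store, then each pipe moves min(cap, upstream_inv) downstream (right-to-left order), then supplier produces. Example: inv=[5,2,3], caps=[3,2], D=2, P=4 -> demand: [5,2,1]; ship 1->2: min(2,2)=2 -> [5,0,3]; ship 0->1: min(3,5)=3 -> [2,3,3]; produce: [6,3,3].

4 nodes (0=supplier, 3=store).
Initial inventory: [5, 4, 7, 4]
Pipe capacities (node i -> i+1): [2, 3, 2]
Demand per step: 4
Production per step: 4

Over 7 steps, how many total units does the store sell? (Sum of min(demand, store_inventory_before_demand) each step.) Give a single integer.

Step 1: sold=4 (running total=4) -> [7 3 8 2]
Step 2: sold=2 (running total=6) -> [9 2 9 2]
Step 3: sold=2 (running total=8) -> [11 2 9 2]
Step 4: sold=2 (running total=10) -> [13 2 9 2]
Step 5: sold=2 (running total=12) -> [15 2 9 2]
Step 6: sold=2 (running total=14) -> [17 2 9 2]
Step 7: sold=2 (running total=16) -> [19 2 9 2]

Answer: 16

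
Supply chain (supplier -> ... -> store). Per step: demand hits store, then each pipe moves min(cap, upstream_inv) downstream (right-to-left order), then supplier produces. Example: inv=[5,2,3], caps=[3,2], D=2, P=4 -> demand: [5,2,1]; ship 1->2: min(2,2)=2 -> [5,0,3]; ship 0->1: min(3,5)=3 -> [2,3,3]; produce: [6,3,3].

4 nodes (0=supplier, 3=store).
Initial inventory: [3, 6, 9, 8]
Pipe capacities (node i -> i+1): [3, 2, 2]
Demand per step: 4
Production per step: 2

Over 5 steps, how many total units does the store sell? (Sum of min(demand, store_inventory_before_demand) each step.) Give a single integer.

Step 1: sold=4 (running total=4) -> [2 7 9 6]
Step 2: sold=4 (running total=8) -> [2 7 9 4]
Step 3: sold=4 (running total=12) -> [2 7 9 2]
Step 4: sold=2 (running total=14) -> [2 7 9 2]
Step 5: sold=2 (running total=16) -> [2 7 9 2]

Answer: 16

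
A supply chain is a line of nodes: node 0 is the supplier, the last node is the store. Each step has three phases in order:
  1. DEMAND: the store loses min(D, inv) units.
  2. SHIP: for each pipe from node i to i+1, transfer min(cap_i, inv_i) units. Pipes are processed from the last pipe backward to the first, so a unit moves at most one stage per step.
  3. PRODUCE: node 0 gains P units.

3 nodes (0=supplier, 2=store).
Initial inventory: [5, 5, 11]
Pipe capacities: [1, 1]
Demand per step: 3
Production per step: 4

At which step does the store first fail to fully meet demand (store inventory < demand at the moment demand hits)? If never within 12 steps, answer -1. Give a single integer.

Step 1: demand=3,sold=3 ship[1->2]=1 ship[0->1]=1 prod=4 -> [8 5 9]
Step 2: demand=3,sold=3 ship[1->2]=1 ship[0->1]=1 prod=4 -> [11 5 7]
Step 3: demand=3,sold=3 ship[1->2]=1 ship[0->1]=1 prod=4 -> [14 5 5]
Step 4: demand=3,sold=3 ship[1->2]=1 ship[0->1]=1 prod=4 -> [17 5 3]
Step 5: demand=3,sold=3 ship[1->2]=1 ship[0->1]=1 prod=4 -> [20 5 1]
Step 6: demand=3,sold=1 ship[1->2]=1 ship[0->1]=1 prod=4 -> [23 5 1]
Step 7: demand=3,sold=1 ship[1->2]=1 ship[0->1]=1 prod=4 -> [26 5 1]
Step 8: demand=3,sold=1 ship[1->2]=1 ship[0->1]=1 prod=4 -> [29 5 1]
Step 9: demand=3,sold=1 ship[1->2]=1 ship[0->1]=1 prod=4 -> [32 5 1]
Step 10: demand=3,sold=1 ship[1->2]=1 ship[0->1]=1 prod=4 -> [35 5 1]
Step 11: demand=3,sold=1 ship[1->2]=1 ship[0->1]=1 prod=4 -> [38 5 1]
Step 12: demand=3,sold=1 ship[1->2]=1 ship[0->1]=1 prod=4 -> [41 5 1]
First stockout at step 6

6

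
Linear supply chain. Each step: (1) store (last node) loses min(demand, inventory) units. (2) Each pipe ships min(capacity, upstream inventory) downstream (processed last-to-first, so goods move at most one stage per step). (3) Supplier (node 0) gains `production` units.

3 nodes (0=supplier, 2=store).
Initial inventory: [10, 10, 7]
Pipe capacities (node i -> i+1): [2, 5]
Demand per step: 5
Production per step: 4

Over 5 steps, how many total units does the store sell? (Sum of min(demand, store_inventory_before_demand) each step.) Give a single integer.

Step 1: sold=5 (running total=5) -> [12 7 7]
Step 2: sold=5 (running total=10) -> [14 4 7]
Step 3: sold=5 (running total=15) -> [16 2 6]
Step 4: sold=5 (running total=20) -> [18 2 3]
Step 5: sold=3 (running total=23) -> [20 2 2]

Answer: 23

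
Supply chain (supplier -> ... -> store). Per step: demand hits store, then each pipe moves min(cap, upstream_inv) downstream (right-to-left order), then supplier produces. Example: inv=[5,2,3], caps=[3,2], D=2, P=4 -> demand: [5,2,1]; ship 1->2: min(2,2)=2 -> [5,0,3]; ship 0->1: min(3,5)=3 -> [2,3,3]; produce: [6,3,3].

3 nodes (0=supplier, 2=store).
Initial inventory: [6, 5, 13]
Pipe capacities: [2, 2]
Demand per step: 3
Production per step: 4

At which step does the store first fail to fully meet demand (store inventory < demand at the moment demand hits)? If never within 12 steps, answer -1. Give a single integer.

Step 1: demand=3,sold=3 ship[1->2]=2 ship[0->1]=2 prod=4 -> [8 5 12]
Step 2: demand=3,sold=3 ship[1->2]=2 ship[0->1]=2 prod=4 -> [10 5 11]
Step 3: demand=3,sold=3 ship[1->2]=2 ship[0->1]=2 prod=4 -> [12 5 10]
Step 4: demand=3,sold=3 ship[1->2]=2 ship[0->1]=2 prod=4 -> [14 5 9]
Step 5: demand=3,sold=3 ship[1->2]=2 ship[0->1]=2 prod=4 -> [16 5 8]
Step 6: demand=3,sold=3 ship[1->2]=2 ship[0->1]=2 prod=4 -> [18 5 7]
Step 7: demand=3,sold=3 ship[1->2]=2 ship[0->1]=2 prod=4 -> [20 5 6]
Step 8: demand=3,sold=3 ship[1->2]=2 ship[0->1]=2 prod=4 -> [22 5 5]
Step 9: demand=3,sold=3 ship[1->2]=2 ship[0->1]=2 prod=4 -> [24 5 4]
Step 10: demand=3,sold=3 ship[1->2]=2 ship[0->1]=2 prod=4 -> [26 5 3]
Step 11: demand=3,sold=3 ship[1->2]=2 ship[0->1]=2 prod=4 -> [28 5 2]
Step 12: demand=3,sold=2 ship[1->2]=2 ship[0->1]=2 prod=4 -> [30 5 2]
First stockout at step 12

12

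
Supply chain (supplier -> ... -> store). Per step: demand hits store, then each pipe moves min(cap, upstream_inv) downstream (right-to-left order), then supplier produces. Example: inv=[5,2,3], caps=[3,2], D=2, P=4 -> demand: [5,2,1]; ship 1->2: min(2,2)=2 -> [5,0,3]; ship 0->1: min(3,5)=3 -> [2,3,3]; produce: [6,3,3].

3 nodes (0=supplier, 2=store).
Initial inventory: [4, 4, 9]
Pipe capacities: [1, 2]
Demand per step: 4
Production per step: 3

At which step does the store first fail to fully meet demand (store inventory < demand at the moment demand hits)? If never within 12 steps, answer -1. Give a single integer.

Step 1: demand=4,sold=4 ship[1->2]=2 ship[0->1]=1 prod=3 -> [6 3 7]
Step 2: demand=4,sold=4 ship[1->2]=2 ship[0->1]=1 prod=3 -> [8 2 5]
Step 3: demand=4,sold=4 ship[1->2]=2 ship[0->1]=1 prod=3 -> [10 1 3]
Step 4: demand=4,sold=3 ship[1->2]=1 ship[0->1]=1 prod=3 -> [12 1 1]
Step 5: demand=4,sold=1 ship[1->2]=1 ship[0->1]=1 prod=3 -> [14 1 1]
Step 6: demand=4,sold=1 ship[1->2]=1 ship[0->1]=1 prod=3 -> [16 1 1]
Step 7: demand=4,sold=1 ship[1->2]=1 ship[0->1]=1 prod=3 -> [18 1 1]
Step 8: demand=4,sold=1 ship[1->2]=1 ship[0->1]=1 prod=3 -> [20 1 1]
Step 9: demand=4,sold=1 ship[1->2]=1 ship[0->1]=1 prod=3 -> [22 1 1]
Step 10: demand=4,sold=1 ship[1->2]=1 ship[0->1]=1 prod=3 -> [24 1 1]
Step 11: demand=4,sold=1 ship[1->2]=1 ship[0->1]=1 prod=3 -> [26 1 1]
Step 12: demand=4,sold=1 ship[1->2]=1 ship[0->1]=1 prod=3 -> [28 1 1]
First stockout at step 4

4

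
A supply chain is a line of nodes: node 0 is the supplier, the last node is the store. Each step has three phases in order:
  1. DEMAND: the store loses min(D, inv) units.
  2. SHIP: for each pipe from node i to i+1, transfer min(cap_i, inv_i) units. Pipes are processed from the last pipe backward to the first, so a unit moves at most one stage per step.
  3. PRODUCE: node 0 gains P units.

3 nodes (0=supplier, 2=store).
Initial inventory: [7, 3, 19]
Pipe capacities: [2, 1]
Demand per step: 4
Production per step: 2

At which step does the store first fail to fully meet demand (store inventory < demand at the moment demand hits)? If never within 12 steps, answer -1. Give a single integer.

Step 1: demand=4,sold=4 ship[1->2]=1 ship[0->1]=2 prod=2 -> [7 4 16]
Step 2: demand=4,sold=4 ship[1->2]=1 ship[0->1]=2 prod=2 -> [7 5 13]
Step 3: demand=4,sold=4 ship[1->2]=1 ship[0->1]=2 prod=2 -> [7 6 10]
Step 4: demand=4,sold=4 ship[1->2]=1 ship[0->1]=2 prod=2 -> [7 7 7]
Step 5: demand=4,sold=4 ship[1->2]=1 ship[0->1]=2 prod=2 -> [7 8 4]
Step 6: demand=4,sold=4 ship[1->2]=1 ship[0->1]=2 prod=2 -> [7 9 1]
Step 7: demand=4,sold=1 ship[1->2]=1 ship[0->1]=2 prod=2 -> [7 10 1]
Step 8: demand=4,sold=1 ship[1->2]=1 ship[0->1]=2 prod=2 -> [7 11 1]
Step 9: demand=4,sold=1 ship[1->2]=1 ship[0->1]=2 prod=2 -> [7 12 1]
Step 10: demand=4,sold=1 ship[1->2]=1 ship[0->1]=2 prod=2 -> [7 13 1]
Step 11: demand=4,sold=1 ship[1->2]=1 ship[0->1]=2 prod=2 -> [7 14 1]
Step 12: demand=4,sold=1 ship[1->2]=1 ship[0->1]=2 prod=2 -> [7 15 1]
First stockout at step 7

7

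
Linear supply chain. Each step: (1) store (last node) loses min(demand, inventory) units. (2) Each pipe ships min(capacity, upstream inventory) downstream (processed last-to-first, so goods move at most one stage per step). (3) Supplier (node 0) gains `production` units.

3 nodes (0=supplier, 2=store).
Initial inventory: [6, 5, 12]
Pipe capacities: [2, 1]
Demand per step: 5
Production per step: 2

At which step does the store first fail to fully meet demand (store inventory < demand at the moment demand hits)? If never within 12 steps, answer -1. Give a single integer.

Step 1: demand=5,sold=5 ship[1->2]=1 ship[0->1]=2 prod=2 -> [6 6 8]
Step 2: demand=5,sold=5 ship[1->2]=1 ship[0->1]=2 prod=2 -> [6 7 4]
Step 3: demand=5,sold=4 ship[1->2]=1 ship[0->1]=2 prod=2 -> [6 8 1]
Step 4: demand=5,sold=1 ship[1->2]=1 ship[0->1]=2 prod=2 -> [6 9 1]
Step 5: demand=5,sold=1 ship[1->2]=1 ship[0->1]=2 prod=2 -> [6 10 1]
Step 6: demand=5,sold=1 ship[1->2]=1 ship[0->1]=2 prod=2 -> [6 11 1]
Step 7: demand=5,sold=1 ship[1->2]=1 ship[0->1]=2 prod=2 -> [6 12 1]
Step 8: demand=5,sold=1 ship[1->2]=1 ship[0->1]=2 prod=2 -> [6 13 1]
Step 9: demand=5,sold=1 ship[1->2]=1 ship[0->1]=2 prod=2 -> [6 14 1]
Step 10: demand=5,sold=1 ship[1->2]=1 ship[0->1]=2 prod=2 -> [6 15 1]
Step 11: demand=5,sold=1 ship[1->2]=1 ship[0->1]=2 prod=2 -> [6 16 1]
Step 12: demand=5,sold=1 ship[1->2]=1 ship[0->1]=2 prod=2 -> [6 17 1]
First stockout at step 3

3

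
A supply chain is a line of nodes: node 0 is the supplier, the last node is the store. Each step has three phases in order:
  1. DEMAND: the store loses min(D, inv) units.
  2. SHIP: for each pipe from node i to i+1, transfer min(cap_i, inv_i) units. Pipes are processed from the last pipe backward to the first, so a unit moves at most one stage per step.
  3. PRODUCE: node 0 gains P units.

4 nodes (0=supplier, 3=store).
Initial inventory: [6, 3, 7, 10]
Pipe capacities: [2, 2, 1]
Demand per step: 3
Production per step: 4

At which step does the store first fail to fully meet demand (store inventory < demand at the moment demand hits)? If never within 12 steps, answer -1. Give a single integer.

Step 1: demand=3,sold=3 ship[2->3]=1 ship[1->2]=2 ship[0->1]=2 prod=4 -> [8 3 8 8]
Step 2: demand=3,sold=3 ship[2->3]=1 ship[1->2]=2 ship[0->1]=2 prod=4 -> [10 3 9 6]
Step 3: demand=3,sold=3 ship[2->3]=1 ship[1->2]=2 ship[0->1]=2 prod=4 -> [12 3 10 4]
Step 4: demand=3,sold=3 ship[2->3]=1 ship[1->2]=2 ship[0->1]=2 prod=4 -> [14 3 11 2]
Step 5: demand=3,sold=2 ship[2->3]=1 ship[1->2]=2 ship[0->1]=2 prod=4 -> [16 3 12 1]
Step 6: demand=3,sold=1 ship[2->3]=1 ship[1->2]=2 ship[0->1]=2 prod=4 -> [18 3 13 1]
Step 7: demand=3,sold=1 ship[2->3]=1 ship[1->2]=2 ship[0->1]=2 prod=4 -> [20 3 14 1]
Step 8: demand=3,sold=1 ship[2->3]=1 ship[1->2]=2 ship[0->1]=2 prod=4 -> [22 3 15 1]
Step 9: demand=3,sold=1 ship[2->3]=1 ship[1->2]=2 ship[0->1]=2 prod=4 -> [24 3 16 1]
Step 10: demand=3,sold=1 ship[2->3]=1 ship[1->2]=2 ship[0->1]=2 prod=4 -> [26 3 17 1]
Step 11: demand=3,sold=1 ship[2->3]=1 ship[1->2]=2 ship[0->1]=2 prod=4 -> [28 3 18 1]
Step 12: demand=3,sold=1 ship[2->3]=1 ship[1->2]=2 ship[0->1]=2 prod=4 -> [30 3 19 1]
First stockout at step 5

5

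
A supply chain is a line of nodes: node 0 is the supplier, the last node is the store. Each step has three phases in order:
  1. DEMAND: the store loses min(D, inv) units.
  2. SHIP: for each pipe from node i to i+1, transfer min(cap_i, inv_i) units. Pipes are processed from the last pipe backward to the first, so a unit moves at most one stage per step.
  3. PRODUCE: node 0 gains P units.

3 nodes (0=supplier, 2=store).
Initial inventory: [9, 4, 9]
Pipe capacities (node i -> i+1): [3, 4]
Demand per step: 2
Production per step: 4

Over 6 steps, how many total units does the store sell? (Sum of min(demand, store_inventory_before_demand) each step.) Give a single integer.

Answer: 12

Derivation:
Step 1: sold=2 (running total=2) -> [10 3 11]
Step 2: sold=2 (running total=4) -> [11 3 12]
Step 3: sold=2 (running total=6) -> [12 3 13]
Step 4: sold=2 (running total=8) -> [13 3 14]
Step 5: sold=2 (running total=10) -> [14 3 15]
Step 6: sold=2 (running total=12) -> [15 3 16]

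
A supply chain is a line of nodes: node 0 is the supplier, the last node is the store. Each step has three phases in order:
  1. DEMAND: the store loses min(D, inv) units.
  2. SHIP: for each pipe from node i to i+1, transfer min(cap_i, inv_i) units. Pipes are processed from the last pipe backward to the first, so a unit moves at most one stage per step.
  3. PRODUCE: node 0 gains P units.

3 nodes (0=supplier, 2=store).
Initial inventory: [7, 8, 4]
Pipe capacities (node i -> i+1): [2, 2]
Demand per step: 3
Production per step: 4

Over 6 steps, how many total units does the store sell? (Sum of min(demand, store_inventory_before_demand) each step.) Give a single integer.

Answer: 14

Derivation:
Step 1: sold=3 (running total=3) -> [9 8 3]
Step 2: sold=3 (running total=6) -> [11 8 2]
Step 3: sold=2 (running total=8) -> [13 8 2]
Step 4: sold=2 (running total=10) -> [15 8 2]
Step 5: sold=2 (running total=12) -> [17 8 2]
Step 6: sold=2 (running total=14) -> [19 8 2]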